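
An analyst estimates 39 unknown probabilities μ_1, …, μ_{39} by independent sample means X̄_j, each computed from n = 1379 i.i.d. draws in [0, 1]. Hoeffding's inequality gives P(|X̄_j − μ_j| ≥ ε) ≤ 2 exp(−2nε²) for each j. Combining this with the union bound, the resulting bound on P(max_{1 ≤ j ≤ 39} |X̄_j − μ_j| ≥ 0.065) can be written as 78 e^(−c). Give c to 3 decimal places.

11.653

Union bound over the 39 events: P(max_{1 ≤ j ≤ 39} |X̄_j − μ_j| ≥ 0.065) ≤ 39·2·exp(−2nε²) = 78 exp(−2·1379·0.065²).
So c = 2·1379·0.065² = 11.6525.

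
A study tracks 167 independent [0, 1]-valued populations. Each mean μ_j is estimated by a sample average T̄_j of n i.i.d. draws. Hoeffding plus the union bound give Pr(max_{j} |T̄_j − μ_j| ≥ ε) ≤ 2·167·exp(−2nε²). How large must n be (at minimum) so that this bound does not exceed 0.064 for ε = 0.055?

Need 2·167·exp(−2nε²) ≤ 0.064, i.e. exp(−2nε²) ≤ 0.064/334.
So 2nε² ≥ ln(334/0.064) = 8.560013.
Hence n ≥ 8.560013/(2·0.055²) = 1414.878.
The smallest integer n is 1415.

1415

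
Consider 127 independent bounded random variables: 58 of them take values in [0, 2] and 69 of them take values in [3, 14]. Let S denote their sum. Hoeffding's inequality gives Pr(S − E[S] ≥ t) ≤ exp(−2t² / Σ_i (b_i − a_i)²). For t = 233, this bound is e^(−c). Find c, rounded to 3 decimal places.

12.653

Σ(b_i − a_i)² = 58·2² + 69·11² = 8581.
c = 2t² / 8581 = 2·233² / 8581 = 12.6533.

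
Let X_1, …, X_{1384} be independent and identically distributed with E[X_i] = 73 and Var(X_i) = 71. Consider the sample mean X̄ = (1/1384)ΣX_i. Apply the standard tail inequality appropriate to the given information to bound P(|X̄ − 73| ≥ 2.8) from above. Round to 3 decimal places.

With mean and variance of each term known, Chebyshev's inequality bounds the deviation of the sum (or sample mean).
Var(X̄) = Var(X_i)/n = 71/1384 = 0.051301.
Chebyshev: P(|X̄ − 73| ≥ 2.8) ≤ Var(X̄)/(2.8)² = 71/(1384·2.8²) = 0.0065.

0.007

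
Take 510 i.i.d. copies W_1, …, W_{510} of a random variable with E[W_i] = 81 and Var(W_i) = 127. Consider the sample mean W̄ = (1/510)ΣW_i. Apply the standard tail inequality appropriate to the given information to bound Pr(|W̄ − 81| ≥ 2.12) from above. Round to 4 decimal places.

With mean and variance of each term known, Chebyshev's inequality bounds the deviation of the sum (or sample mean).
Var(W̄) = Var(W_i)/n = 127/510 = 0.24902.
Chebyshev: Pr(|W̄ − 81| ≥ 2.12) ≤ Var(W̄)/(2.12)² = 127/(510·2.12²) = 0.0554.

0.0554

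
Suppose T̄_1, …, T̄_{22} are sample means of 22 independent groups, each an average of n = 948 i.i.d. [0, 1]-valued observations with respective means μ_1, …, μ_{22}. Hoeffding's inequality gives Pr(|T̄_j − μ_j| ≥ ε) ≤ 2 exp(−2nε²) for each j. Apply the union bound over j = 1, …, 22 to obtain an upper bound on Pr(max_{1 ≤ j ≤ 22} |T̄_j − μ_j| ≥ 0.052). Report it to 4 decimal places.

0.2612

Per-experiment Hoeffding bound: 2·exp(−2·948·0.052²) = 2·exp(−5.12678) = 0.011871.
Union bound over 22 events: 22·0.011871 = 0.26117.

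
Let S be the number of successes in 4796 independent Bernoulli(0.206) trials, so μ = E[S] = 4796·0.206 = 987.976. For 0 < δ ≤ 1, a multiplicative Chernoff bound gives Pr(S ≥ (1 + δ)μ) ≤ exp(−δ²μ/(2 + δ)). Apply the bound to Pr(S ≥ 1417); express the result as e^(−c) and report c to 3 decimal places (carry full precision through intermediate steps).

76.534

Write 1417 = (1 + δ)μ, so δ = 1417/987.976 − 1 = 0.4342454…
Then the exponent is δ²μ/(2 + δ) = (1417 − μ)² / (μ·(2 + δ)) = 76.533650.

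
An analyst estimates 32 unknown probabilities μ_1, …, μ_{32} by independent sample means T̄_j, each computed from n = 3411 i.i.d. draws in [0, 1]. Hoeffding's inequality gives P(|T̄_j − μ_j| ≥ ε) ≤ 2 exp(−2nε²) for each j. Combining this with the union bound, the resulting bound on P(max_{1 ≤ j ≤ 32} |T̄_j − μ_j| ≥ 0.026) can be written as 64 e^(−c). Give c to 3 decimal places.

4.612

Union bound over the 32 events: P(max_{1 ≤ j ≤ 32} |T̄_j − μ_j| ≥ 0.026) ≤ 32·2·exp(−2nε²) = 64 exp(−2·3411·0.026²).
So c = 2·3411·0.026² = 4.6117.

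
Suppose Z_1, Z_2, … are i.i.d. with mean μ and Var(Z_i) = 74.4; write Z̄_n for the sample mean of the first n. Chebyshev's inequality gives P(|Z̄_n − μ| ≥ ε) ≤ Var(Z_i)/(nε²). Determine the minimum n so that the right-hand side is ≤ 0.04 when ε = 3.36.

Require 74.4/(n·3.36²) ≤ 0.04, i.e. n ≥ 74.4/(0.04·3.36²) = 164.753.
The smallest integer n is 165.

165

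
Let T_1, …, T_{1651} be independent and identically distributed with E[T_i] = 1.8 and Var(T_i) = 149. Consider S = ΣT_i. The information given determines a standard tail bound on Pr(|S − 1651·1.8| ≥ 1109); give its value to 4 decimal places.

0.2000

With mean and variance of each term known, Chebyshev's inequality bounds the deviation of the sum (or sample mean).
Var(S) = n·Var(T_i) = 1651·149 = 245999.
Chebyshev: Pr(|S − 1651·1.8| ≥ 1109) ≤ Var(S)/1109² = 245999/1229881 = 0.2000.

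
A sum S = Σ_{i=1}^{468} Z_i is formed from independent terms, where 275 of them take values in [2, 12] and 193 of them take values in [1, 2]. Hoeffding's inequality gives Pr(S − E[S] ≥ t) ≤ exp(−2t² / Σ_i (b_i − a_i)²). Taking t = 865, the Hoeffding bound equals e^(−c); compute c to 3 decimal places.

Σ(b_i − a_i)² = 275·10² + 193·1² = 27693.
c = 2t² / 27693 = 2·865² / 27693 = 54.0371.

54.037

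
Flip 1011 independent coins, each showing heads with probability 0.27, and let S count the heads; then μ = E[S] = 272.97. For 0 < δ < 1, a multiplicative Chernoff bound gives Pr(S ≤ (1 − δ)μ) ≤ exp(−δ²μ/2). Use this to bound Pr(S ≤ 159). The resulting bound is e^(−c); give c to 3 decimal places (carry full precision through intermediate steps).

Write 159 = (1 − δ)μ, so δ = 1 − 159/272.97 = 0.4175184…
Then the exponent is δ²μ/2 = (μ − 159)²/(2μ) = 23.792287.

23.792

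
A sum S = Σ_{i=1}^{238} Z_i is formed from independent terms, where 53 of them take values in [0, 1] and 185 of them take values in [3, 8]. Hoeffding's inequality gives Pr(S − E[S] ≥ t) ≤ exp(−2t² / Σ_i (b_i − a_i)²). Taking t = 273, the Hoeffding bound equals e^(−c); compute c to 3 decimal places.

Σ(b_i − a_i)² = 53·1² + 185·5² = 4678.
c = 2t² / 4678 = 2·273² / 4678 = 31.8636.

31.864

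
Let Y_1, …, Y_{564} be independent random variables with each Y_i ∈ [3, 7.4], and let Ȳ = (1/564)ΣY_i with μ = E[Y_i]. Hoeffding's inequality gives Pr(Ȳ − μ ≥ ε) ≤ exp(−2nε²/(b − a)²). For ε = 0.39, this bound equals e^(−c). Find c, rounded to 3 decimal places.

8.862

c = 2nε²/(b − a)² = 2·564·0.39² / 4.4² = 8.8620.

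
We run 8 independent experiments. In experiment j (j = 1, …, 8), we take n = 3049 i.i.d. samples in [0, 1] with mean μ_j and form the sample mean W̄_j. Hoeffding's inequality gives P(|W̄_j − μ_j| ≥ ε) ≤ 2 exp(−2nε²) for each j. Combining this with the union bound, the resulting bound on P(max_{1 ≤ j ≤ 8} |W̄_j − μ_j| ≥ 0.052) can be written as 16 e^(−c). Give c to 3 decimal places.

16.489

Union bound over the 8 events: P(max_{1 ≤ j ≤ 8} |W̄_j − μ_j| ≥ 0.052) ≤ 8·2·exp(−2nε²) = 16 exp(−2·3049·0.052²).
So c = 2·3049·0.052² = 16.4890.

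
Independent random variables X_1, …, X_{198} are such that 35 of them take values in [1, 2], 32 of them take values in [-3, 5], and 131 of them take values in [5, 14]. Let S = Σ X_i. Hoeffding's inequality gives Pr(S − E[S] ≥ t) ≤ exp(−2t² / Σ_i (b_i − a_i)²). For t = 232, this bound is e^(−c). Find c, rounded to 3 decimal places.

8.480

Σ(b_i − a_i)² = 35·1² + 32·8² + 131·9² = 12694.
c = 2t² / 12694 = 2·232² / 12694 = 8.4802.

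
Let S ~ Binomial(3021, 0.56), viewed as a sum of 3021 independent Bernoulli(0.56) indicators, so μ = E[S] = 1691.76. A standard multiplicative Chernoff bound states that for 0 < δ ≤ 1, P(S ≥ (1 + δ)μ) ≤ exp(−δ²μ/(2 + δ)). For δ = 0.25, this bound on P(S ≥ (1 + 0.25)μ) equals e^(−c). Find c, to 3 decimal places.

c = δ²μ/(2 + δ) = 0.25²·1691.76/(2 + 0.25) = 46.9933.

46.993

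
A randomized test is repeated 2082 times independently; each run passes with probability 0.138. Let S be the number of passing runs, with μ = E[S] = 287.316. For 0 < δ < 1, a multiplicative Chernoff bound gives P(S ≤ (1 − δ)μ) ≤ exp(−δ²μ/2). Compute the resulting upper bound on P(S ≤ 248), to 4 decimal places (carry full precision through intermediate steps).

Write 248 = (1 − δ)μ, so δ = 1 − 248/287.316 = 0.1368389…
Then the exponent is δ²μ/2 = (μ − 248)²/(2μ) = 2.689979.
Bound = exp(−2.689979) = 0.06788.

0.0679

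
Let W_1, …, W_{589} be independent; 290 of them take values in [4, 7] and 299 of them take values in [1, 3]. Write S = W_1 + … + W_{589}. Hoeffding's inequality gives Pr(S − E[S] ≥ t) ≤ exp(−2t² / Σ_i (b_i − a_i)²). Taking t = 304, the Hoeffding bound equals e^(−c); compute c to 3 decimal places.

Σ(b_i − a_i)² = 290·3² + 299·2² = 3806.
c = 2t² / 3806 = 2·304² / 3806 = 48.5633.

48.563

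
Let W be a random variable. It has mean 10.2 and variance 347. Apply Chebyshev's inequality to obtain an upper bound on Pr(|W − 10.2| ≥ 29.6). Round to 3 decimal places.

0.396

Chebyshev: Pr(|W − μ| ≥ t) ≤ Var(W)/t².
Bound = 347 / 876.16 = 0.3960.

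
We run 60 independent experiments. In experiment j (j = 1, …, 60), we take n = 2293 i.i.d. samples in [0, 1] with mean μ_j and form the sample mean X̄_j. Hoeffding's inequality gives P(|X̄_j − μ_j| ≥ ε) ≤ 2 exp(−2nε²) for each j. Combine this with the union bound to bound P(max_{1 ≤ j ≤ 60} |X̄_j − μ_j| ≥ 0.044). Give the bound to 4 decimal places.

0.0167

Per-experiment Hoeffding bound: 2·exp(−2·2293·0.044²) = 2·exp(−8.87850) = 0.00027871.
Union bound over 60 events: 60·0.00027871 = 0.01672.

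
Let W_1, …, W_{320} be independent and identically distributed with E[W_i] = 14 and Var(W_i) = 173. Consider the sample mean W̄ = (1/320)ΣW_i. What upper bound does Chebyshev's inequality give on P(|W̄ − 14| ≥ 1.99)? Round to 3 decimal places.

0.137

Var(W̄) = Var(W_i)/n = 173/320 = 0.54063.
Chebyshev: P(|W̄ − 14| ≥ 1.99) ≤ Var(W̄)/(1.99)² = 173/(320·1.99²) = 0.1365.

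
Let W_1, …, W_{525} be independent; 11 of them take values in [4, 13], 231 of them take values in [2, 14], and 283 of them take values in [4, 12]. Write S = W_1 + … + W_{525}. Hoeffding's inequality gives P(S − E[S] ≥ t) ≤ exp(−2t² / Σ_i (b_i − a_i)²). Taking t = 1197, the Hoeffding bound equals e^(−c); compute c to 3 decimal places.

Σ(b_i − a_i)² = 11·9² + 231·12² + 283·8² = 52267.
c = 2t² / 52267 = 2·1197² / 52267 = 54.8265.

54.827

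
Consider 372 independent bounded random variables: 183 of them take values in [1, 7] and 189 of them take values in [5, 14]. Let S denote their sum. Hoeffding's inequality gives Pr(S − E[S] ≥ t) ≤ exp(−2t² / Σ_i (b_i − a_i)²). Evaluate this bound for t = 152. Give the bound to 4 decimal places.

0.1212

Σ(b_i − a_i)² = 183·6² + 189·9² = 21897.
Exponent = 2·152² / 21897 = 2.11024.
Bound = exp(−2.11024) = 0.12121.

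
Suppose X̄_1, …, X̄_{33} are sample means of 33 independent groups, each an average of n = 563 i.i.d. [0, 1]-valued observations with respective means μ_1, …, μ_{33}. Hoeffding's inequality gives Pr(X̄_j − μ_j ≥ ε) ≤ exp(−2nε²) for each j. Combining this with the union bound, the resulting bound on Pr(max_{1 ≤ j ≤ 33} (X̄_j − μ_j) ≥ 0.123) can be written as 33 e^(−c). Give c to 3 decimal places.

17.035

Union bound over the 33 events: Pr(max_{1 ≤ j ≤ 33} (X̄_j − μ_j) ≥ 0.123) ≤ 33·exp(−2nε²) = 33 exp(−2·563·0.123²).
So c = 2·563·0.123² = 17.0353.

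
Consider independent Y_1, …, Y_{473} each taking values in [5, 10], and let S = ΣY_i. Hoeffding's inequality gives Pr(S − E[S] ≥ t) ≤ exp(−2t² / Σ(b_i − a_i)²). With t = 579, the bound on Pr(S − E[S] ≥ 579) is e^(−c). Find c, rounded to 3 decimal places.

56.700

Σ(b_i − a_i)² = 473·(5)² = 11825.
c = 2t²/11825 = 2·579²/11825 = 56.7004.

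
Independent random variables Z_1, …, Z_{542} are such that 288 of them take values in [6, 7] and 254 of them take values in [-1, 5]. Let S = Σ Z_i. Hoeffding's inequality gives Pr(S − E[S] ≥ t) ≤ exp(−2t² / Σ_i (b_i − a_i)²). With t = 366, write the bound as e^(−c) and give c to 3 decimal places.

28.405

Σ(b_i − a_i)² = 288·1² + 254·6² = 9432.
c = 2t² / 9432 = 2·366² / 9432 = 28.4046.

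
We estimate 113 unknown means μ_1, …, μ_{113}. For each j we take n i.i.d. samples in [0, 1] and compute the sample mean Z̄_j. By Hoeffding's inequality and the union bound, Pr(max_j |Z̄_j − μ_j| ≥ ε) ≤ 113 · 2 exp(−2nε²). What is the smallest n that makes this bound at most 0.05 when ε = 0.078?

Need 2·113·exp(−2nε²) ≤ 0.05, i.e. exp(−2nε²) ≤ 0.05/226.
So 2nε² ≥ ln(226/0.05) = 8.416267.
Hence n ≥ 8.416267/(2·0.078²) = 691.672.
The smallest integer n is 692.

692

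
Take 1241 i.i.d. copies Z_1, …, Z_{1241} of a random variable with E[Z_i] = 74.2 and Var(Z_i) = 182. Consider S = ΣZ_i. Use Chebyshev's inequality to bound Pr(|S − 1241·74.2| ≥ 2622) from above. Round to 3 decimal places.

Var(S) = n·Var(Z_i) = 1241·182 = 225862.
Chebyshev: Pr(|S − 1241·74.2| ≥ 2622) ≤ Var(S)/2622² = 225862/6874884 = 0.0329.

0.033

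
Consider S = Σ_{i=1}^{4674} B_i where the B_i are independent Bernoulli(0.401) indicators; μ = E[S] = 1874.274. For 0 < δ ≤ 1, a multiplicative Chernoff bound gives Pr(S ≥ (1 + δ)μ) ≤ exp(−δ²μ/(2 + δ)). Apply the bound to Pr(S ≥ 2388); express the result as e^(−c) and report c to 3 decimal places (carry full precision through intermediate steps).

Write 2388 = (1 + δ)μ, so δ = 2388/1874.274 − 1 = 0.2740933…
Then the exponent is δ²μ/(2 + δ) = (2388 − μ)² / (μ·(2 + δ)) = 61.918685.

61.919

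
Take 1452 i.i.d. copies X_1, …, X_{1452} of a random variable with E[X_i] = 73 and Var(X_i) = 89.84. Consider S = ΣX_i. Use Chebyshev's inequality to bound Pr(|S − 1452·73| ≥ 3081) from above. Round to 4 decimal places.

0.0137

Var(S) = n·Var(X_i) = 1452·89.84 = 130447.68.
Chebyshev: Pr(|S − 1452·73| ≥ 3081) ≤ Var(S)/3081² = 130447.68/9492561 = 0.0137.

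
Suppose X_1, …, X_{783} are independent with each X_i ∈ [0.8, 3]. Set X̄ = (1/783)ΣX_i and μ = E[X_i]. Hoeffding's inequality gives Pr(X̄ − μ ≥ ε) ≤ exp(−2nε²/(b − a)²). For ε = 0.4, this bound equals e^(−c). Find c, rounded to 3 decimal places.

c = 2nε²/(b − a)² = 2·783·0.4² / 2.2² = 51.7686.

51.769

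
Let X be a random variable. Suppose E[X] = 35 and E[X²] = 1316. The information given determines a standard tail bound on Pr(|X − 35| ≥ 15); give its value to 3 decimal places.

0.404

The first two moments determine the variance, so Chebyshev's inequality is the sharpest standard bound available.
Var(X) = E[X²] − (E[X])² = 1316 − 1225 = 91.
Chebyshev's inequality: Pr(|X − μ| ≥ t) ≤ Var(X)/t² = 91/225 = 0.4044.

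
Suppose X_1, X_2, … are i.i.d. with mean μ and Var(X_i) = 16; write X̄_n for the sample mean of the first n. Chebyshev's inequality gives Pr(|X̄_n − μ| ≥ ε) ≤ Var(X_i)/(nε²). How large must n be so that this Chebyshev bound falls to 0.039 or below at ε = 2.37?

74

Require 16/(n·2.37²) ≤ 0.039, i.e. n ≥ 16/(0.039·2.37²) = 73.040.
The smallest integer n is 74.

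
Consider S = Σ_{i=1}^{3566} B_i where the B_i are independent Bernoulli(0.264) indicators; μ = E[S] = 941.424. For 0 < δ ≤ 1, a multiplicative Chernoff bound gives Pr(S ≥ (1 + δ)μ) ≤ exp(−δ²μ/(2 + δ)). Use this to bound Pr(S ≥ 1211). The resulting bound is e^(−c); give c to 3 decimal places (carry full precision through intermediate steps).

33.763

Write 1211 = (1 + δ)μ, so δ = 1211/941.424 − 1 = 0.2863492…
Then the exponent is δ²μ/(2 + δ) = (1211 − μ)² / (μ·(2 + δ)) = 33.762502.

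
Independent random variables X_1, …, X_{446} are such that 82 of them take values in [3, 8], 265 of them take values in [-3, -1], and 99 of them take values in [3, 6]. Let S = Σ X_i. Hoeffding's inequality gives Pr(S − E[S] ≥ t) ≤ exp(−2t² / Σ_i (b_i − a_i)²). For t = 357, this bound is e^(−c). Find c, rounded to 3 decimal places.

63.709

Σ(b_i − a_i)² = 82·5² + 265·2² + 99·3² = 4001.
c = 2t² / 4001 = 2·357² / 4001 = 63.7086.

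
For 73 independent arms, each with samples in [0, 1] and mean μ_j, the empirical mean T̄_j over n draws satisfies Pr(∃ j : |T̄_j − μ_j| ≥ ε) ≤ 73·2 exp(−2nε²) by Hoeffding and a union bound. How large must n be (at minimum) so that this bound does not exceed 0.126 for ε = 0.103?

333

Need 2·73·exp(−2nε²) ≤ 0.126, i.e. exp(−2nε²) ≤ 0.126/146.
So 2nε² ≥ ln(146/0.126) = 7.055080.
Hence n ≥ 7.055080/(2·0.103²) = 332.504.
The smallest integer n is 333.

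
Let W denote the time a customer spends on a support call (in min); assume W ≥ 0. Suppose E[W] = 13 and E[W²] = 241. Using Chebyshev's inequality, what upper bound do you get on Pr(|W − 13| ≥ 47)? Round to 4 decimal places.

Var(W) = E[W²] − (E[W])² = 241 − 169 = 72.
Chebyshev's inequality: Pr(|W − μ| ≥ t) ≤ Var(W)/t² = 72/2209 = 0.0326.

0.0326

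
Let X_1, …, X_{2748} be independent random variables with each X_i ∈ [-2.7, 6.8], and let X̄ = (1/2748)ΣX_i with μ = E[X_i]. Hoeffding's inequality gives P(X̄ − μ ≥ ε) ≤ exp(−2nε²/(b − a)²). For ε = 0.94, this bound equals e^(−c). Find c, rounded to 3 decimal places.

53.809

c = 2nε²/(b − a)² = 2·2748·0.94² / 9.5² = 53.8090.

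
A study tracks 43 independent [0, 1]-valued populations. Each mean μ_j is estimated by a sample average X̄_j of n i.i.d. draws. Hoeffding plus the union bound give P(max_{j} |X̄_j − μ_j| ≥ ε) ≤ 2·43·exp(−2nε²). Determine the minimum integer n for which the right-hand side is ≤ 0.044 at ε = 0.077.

640

Need 2·43·exp(−2nε²) ≤ 0.044, i.e. exp(−2nε²) ≤ 0.044/86.
So 2nε² ≥ ln(86/0.044) = 7.577913.
Hence n ≥ 7.577913/(2·0.077²) = 639.055.
The smallest integer n is 640.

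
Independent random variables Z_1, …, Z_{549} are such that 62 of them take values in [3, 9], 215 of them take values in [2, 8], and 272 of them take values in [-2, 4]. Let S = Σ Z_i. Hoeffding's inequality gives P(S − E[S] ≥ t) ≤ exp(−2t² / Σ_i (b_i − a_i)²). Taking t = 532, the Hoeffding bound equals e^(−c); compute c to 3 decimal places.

28.640

Σ(b_i − a_i)² = 62·6² + 215·6² + 272·6² = 19764.
c = 2t² / 19764 = 2·532² / 19764 = 28.6404.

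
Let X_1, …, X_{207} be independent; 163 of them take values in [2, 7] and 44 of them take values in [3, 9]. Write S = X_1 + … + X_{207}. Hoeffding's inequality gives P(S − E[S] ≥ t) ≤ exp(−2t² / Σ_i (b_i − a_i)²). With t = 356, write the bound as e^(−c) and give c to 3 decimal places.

44.791

Σ(b_i − a_i)² = 163·5² + 44·6² = 5659.
c = 2t² / 5659 = 2·356² / 5659 = 44.7910.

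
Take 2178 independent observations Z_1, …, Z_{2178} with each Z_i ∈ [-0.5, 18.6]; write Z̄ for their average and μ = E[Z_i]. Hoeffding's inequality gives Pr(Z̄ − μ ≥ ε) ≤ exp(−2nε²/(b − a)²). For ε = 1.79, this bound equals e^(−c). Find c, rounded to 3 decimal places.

c = 2nε²/(b − a)² = 2·2178·1.79² / 19.1² = 38.2584.

38.258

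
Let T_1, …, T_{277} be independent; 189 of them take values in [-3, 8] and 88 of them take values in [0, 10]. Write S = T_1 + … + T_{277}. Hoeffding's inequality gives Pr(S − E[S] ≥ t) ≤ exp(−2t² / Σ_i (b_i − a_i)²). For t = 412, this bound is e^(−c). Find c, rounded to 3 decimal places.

Σ(b_i − a_i)² = 189·11² + 88·10² = 31669.
c = 2t² / 31669 = 2·412² / 31669 = 10.7199.

10.720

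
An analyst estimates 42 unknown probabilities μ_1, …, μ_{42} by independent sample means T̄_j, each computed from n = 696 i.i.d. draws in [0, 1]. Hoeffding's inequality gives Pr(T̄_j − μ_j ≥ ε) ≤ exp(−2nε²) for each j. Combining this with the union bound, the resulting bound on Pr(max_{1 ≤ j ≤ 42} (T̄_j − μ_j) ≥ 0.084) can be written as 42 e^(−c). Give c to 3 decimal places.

9.822

Union bound over the 42 events: Pr(max_{1 ≤ j ≤ 42} (T̄_j − μ_j) ≥ 0.084) ≤ 42·exp(−2nε²) = 42 exp(−2·696·0.084²).
So c = 2·696·0.084² = 9.8220.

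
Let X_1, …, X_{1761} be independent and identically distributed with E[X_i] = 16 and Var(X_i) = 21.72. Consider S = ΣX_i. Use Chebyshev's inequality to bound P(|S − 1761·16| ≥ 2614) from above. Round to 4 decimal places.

Var(S) = n·Var(X_i) = 1761·21.72 = 38248.92.
Chebyshev: P(|S − 1761·16| ≥ 2614) ≤ Var(S)/2614² = 38248.92/6832996 = 0.0056.

0.0056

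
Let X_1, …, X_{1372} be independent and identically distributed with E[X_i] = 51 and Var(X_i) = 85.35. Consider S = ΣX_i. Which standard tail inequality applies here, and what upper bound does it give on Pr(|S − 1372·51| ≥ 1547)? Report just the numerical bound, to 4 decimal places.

0.0489

With mean and variance of each term known, Chebyshev's inequality bounds the deviation of the sum (or sample mean).
Var(S) = n·Var(X_i) = 1372·85.35 = 117100.2.
Chebyshev: Pr(|S − 1372·51| ≥ 1547) ≤ Var(S)/1547² = 117100.2/2393209 = 0.0489.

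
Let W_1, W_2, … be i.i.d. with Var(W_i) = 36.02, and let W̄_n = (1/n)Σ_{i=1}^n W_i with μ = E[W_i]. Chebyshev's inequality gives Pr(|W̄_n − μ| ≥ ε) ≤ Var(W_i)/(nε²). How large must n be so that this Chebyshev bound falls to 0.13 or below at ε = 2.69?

Require 36.02/(n·2.69²) ≤ 0.13, i.e. n ≥ 36.02/(0.13·2.69²) = 38.291.
The smallest integer n is 39.

39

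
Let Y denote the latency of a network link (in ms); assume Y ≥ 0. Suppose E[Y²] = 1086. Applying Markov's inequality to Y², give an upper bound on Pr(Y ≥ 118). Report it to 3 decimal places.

Since Y ≥ 0, the event {Y ≥ 118} is the same as {Y² ≥ 13924}.
Markov's inequality applied to Y² gives Pr(Y² ≥ 13924) ≤ E[Y²]/13924 = 1086/13924 = 0.0780.

0.078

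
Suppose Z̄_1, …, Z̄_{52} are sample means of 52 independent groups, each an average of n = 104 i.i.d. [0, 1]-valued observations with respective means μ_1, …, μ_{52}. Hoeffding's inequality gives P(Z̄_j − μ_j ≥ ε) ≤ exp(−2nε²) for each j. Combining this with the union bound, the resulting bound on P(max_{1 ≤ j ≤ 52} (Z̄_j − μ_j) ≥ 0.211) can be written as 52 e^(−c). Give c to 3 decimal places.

Union bound over the 52 events: P(max_{1 ≤ j ≤ 52} (Z̄_j − μ_j) ≥ 0.211) ≤ 52·exp(−2nε²) = 52 exp(−2·104·0.211²).
So c = 2·104·0.211² = 9.2604.

9.260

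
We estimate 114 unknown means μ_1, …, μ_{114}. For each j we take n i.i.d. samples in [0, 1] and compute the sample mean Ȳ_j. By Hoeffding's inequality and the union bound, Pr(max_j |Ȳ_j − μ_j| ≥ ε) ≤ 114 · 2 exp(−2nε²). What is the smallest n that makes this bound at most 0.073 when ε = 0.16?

158

Need 2·114·exp(−2nε²) ≤ 0.073, i.e. exp(−2nε²) ≤ 0.073/228.
So 2nε² ≥ ln(228/0.073) = 8.046641.
Hence n ≥ 8.046641/(2·0.16²) = 157.161.
The smallest integer n is 158.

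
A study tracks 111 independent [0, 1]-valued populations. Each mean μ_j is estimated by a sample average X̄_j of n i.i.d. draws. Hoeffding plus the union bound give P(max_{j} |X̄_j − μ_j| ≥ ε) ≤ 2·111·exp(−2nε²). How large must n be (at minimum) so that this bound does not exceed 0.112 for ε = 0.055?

1255

Need 2·111·exp(−2nε²) ≤ 0.112, i.e. exp(−2nε²) ≤ 0.112/222.
So 2nε² ≥ ln(222/0.112) = 7.591934.
Hence n ≥ 7.591934/(2·0.055²) = 1254.865.
The smallest integer n is 1255.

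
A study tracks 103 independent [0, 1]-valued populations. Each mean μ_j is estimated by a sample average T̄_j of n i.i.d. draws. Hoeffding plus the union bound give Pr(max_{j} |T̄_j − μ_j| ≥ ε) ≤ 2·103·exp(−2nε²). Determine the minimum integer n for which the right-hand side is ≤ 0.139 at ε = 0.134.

Need 2·103·exp(−2nε²) ≤ 0.139, i.e. exp(−2nε²) ≤ 0.139/206.
So 2nε² ≥ ln(206/0.139) = 7.301158.
Hence n ≥ 7.301158/(2·0.134²) = 203.307.
The smallest integer n is 204.

204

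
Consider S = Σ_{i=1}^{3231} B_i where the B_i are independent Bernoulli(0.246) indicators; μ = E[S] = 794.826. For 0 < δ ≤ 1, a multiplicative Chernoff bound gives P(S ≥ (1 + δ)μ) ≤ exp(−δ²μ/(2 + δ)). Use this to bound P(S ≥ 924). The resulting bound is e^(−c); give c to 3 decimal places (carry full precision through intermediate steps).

9.708

Write 924 = (1 + δ)μ, so δ = 924/794.826 − 1 = 0.1625186…
Then the exponent is δ²μ/(2 + δ) = (924 − μ)² / (μ·(2 + δ)) = 9.707744.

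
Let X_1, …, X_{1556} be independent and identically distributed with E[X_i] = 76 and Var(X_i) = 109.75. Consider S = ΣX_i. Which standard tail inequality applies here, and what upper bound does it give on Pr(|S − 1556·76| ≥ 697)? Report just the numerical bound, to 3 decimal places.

With mean and variance of each term known, Chebyshev's inequality bounds the deviation of the sum (or sample mean).
Var(S) = n·Var(X_i) = 1556·109.75 = 170771.
Chebyshev: Pr(|S − 1556·76| ≥ 697) ≤ Var(S)/697² = 170771/485809 = 0.3515.

0.352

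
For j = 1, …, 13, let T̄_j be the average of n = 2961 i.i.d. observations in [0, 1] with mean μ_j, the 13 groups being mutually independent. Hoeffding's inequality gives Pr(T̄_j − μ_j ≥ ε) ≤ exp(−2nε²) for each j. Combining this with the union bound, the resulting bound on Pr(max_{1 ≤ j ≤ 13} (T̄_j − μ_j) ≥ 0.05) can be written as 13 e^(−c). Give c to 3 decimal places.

14.805

Union bound over the 13 events: Pr(max_{1 ≤ j ≤ 13} (T̄_j − μ_j) ≥ 0.05) ≤ 13·exp(−2nε²) = 13 exp(−2·2961·0.05²).
So c = 2·2961·0.05² = 14.8050.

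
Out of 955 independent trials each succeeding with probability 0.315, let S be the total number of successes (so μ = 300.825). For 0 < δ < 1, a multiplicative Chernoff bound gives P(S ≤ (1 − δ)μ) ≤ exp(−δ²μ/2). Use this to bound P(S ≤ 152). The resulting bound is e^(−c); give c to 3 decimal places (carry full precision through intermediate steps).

36.814

Write 152 = (1 − δ)μ, so δ = 1 − 152/300.825 = 0.4947228…
Then the exponent is δ²μ/2 = (μ − 152)²/(2μ) = 36.813564.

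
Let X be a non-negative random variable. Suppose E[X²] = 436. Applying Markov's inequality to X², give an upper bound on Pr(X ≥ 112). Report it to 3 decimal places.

Since X ≥ 0, the event {X ≥ 112} is the same as {X² ≥ 12544}.
Markov's inequality applied to X² gives Pr(X² ≥ 12544) ≤ E[X²]/12544 = 436/12544 = 0.0348.

0.035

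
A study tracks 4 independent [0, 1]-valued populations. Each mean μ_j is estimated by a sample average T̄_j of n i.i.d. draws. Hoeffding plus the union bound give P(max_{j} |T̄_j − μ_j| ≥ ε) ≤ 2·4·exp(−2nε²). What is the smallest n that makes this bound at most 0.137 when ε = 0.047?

Need 2·4·exp(−2nε²) ≤ 0.137, i.e. exp(−2nε²) ≤ 0.137/8.
So 2nε² ≥ ln(8/0.137) = 4.067216.
Hence n ≥ 4.067216/(2·0.047²) = 920.601.
The smallest integer n is 921.

921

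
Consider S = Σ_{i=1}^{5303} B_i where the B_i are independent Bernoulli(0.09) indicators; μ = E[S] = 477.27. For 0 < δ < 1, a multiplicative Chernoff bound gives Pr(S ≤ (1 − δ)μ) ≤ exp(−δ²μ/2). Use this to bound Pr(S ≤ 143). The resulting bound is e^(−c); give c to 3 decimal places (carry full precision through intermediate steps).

117.058

Write 143 = (1 − δ)μ, so δ = 1 − 143/477.27 = 0.7003792…
Then the exponent is δ²μ/2 = (μ − 143)²/(2μ) = 117.057884.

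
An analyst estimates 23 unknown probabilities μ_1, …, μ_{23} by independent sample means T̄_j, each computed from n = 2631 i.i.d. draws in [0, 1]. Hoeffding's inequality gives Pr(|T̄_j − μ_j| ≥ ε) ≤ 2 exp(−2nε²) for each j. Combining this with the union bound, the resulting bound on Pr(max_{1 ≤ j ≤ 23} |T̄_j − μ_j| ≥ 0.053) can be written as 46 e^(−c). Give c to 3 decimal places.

Union bound over the 23 events: Pr(max_{1 ≤ j ≤ 23} |T̄_j − μ_j| ≥ 0.053) ≤ 23·2·exp(−2nε²) = 46 exp(−2·2631·0.053²).
So c = 2·2631·0.053² = 14.7810.

14.781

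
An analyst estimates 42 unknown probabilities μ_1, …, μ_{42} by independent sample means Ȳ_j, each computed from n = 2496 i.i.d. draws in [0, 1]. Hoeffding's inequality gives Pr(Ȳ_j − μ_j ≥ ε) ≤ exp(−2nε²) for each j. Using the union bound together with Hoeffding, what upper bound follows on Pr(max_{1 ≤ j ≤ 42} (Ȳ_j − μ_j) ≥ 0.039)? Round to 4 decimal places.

0.0212

Per-experiment Hoeffding bound: exp(−2·2496·0.039²) = exp(−7.59283) = 0.00050405.
Union bound over 42 events: 42·0.00050405 = 0.02117.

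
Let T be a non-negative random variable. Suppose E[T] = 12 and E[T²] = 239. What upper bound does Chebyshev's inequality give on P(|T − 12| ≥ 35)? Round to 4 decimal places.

0.0776

Var(T) = E[T²] − (E[T])² = 239 − 144 = 95.
Chebyshev's inequality: P(|T − μ| ≥ t) ≤ Var(T)/t² = 95/1225 = 0.0776.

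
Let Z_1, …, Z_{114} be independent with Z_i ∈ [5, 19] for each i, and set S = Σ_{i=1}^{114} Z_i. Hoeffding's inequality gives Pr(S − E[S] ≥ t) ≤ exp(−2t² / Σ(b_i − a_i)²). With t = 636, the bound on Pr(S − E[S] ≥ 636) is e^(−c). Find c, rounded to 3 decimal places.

36.206

Σ(b_i − a_i)² = 114·(14)² = 22344.
c = 2t²/22344 = 2·636²/22344 = 36.2062.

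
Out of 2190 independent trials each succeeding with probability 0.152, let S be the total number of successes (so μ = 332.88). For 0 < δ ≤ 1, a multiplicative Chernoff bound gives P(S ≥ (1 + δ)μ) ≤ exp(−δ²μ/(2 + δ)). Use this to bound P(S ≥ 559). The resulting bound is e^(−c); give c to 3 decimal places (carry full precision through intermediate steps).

Write 559 = (1 + δ)μ, so δ = 559/332.88 − 1 = 0.6792838…
Then the exponent is δ²μ/(2 + δ) = (559 − μ)² / (μ·(2 + δ)) = 57.328625.

57.329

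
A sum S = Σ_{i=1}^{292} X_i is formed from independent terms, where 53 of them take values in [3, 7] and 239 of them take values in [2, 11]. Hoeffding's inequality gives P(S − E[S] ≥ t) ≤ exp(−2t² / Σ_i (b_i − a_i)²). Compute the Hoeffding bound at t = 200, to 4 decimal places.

Σ(b_i − a_i)² = 53·4² + 239·9² = 20207.
Exponent = 2·200² / 20207 = 3.95902.
Bound = exp(−3.95902) = 0.01908.

0.0191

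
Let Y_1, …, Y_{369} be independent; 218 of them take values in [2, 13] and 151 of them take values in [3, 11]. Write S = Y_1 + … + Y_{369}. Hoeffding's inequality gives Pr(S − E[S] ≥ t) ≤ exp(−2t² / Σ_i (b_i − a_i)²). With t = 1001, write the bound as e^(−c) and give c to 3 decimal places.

55.602

Σ(b_i − a_i)² = 218·11² + 151·8² = 36042.
c = 2t² / 36042 = 2·1001² / 36042 = 55.6019.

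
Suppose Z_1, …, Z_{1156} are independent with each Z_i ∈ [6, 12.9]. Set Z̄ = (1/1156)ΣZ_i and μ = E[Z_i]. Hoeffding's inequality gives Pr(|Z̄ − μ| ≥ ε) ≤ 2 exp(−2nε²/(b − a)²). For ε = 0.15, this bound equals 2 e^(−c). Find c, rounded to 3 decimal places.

1.093

c = 2nε²/(b − a)² = 2·1156·0.15² / 6.9² = 1.0926.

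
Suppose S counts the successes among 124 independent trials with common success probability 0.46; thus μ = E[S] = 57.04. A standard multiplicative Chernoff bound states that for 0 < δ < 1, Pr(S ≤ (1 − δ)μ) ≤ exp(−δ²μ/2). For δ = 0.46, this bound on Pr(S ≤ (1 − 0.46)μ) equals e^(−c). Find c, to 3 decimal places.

c = δ²μ/2 = 0.46²·57.04/2 = 6.0348.

6.035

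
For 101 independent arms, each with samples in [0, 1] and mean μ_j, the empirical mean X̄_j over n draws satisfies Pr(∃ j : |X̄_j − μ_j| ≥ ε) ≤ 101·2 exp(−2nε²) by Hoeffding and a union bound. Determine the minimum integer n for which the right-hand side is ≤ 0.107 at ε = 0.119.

267

Need 2·101·exp(−2nε²) ≤ 0.107, i.e. exp(−2nε²) ≤ 0.107/202.
So 2nε² ≥ ln(202/0.107) = 7.543194.
Hence n ≥ 7.543194/(2·0.119²) = 266.337.
The smallest integer n is 267.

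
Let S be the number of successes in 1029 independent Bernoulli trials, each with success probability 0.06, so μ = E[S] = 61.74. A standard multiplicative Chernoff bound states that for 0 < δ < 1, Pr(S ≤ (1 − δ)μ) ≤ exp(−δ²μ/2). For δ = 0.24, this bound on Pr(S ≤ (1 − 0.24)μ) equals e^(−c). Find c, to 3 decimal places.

c = δ²μ/2 = 0.24²·61.74/2 = 1.7781.

1.778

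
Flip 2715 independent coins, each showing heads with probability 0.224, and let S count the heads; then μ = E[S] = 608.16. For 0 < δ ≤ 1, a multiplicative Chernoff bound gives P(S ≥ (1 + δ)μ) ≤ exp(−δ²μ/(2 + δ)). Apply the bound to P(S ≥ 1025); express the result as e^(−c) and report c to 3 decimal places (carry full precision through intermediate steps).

106.392

Write 1025 = (1 + δ)μ, so δ = 1025/608.16 − 1 = 0.6854117…
Then the exponent is δ²μ/(2 + δ) = (1025 − μ)² / (μ·(2 + δ)) = 106.392261.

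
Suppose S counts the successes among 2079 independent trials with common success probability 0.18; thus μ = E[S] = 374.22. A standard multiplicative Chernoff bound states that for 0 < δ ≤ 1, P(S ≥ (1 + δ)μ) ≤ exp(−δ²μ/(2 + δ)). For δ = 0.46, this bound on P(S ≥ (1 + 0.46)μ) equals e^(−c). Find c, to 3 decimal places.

32.189

c = δ²μ/(2 + δ) = 0.46²·374.22/(2 + 0.46) = 32.1890.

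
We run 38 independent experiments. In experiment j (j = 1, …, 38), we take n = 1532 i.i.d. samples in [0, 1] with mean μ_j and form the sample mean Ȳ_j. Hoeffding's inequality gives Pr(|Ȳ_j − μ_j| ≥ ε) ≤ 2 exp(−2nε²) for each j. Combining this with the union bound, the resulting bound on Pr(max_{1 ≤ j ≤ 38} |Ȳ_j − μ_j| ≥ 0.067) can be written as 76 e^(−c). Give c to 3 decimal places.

13.754

Union bound over the 38 events: Pr(max_{1 ≤ j ≤ 38} |Ȳ_j − μ_j| ≥ 0.067) ≤ 38·2·exp(−2nε²) = 76 exp(−2·1532·0.067²).
So c = 2·1532·0.067² = 13.7543.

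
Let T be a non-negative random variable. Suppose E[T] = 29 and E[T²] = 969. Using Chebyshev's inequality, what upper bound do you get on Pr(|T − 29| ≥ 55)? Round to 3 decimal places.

Var(T) = E[T²] − (E[T])² = 969 − 841 = 128.
Chebyshev's inequality: Pr(|T − μ| ≥ t) ≤ Var(T)/t² = 128/3025 = 0.0423.

0.042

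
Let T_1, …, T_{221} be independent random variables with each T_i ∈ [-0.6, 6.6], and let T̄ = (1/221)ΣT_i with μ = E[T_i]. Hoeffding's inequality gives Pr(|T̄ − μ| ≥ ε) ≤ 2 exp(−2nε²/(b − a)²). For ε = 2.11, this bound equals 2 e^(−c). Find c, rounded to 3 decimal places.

37.960

c = 2nε²/(b − a)² = 2·221·2.11² / 7.2² = 37.9596.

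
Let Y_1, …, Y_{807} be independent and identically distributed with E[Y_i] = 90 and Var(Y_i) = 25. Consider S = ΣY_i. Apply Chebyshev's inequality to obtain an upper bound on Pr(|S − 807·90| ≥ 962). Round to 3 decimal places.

0.022

Var(S) = n·Var(Y_i) = 807·25 = 20175.
Chebyshev: Pr(|S − 807·90| ≥ 962) ≤ Var(S)/962² = 20175/925444 = 0.0218.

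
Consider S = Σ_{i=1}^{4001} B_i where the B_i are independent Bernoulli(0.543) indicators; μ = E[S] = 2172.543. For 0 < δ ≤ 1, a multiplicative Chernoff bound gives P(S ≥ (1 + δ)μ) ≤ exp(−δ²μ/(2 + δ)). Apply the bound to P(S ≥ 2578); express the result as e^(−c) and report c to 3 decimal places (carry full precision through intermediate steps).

34.606

Write 2578 = (1 + δ)μ, so δ = 2578/2172.543 − 1 = 0.1866278…
Then the exponent is δ²μ/(2 + δ) = (2578 − μ)² / (μ·(2 + δ)) = 34.605597.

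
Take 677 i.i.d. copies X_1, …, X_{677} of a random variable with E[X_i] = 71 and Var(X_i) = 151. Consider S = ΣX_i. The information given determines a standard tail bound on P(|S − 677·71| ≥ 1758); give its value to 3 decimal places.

0.033

With mean and variance of each term known, Chebyshev's inequality bounds the deviation of the sum (or sample mean).
Var(S) = n·Var(X_i) = 677·151 = 102227.
Chebyshev: P(|S − 677·71| ≥ 1758) ≤ Var(S)/1758² = 102227/3090564 = 0.0331.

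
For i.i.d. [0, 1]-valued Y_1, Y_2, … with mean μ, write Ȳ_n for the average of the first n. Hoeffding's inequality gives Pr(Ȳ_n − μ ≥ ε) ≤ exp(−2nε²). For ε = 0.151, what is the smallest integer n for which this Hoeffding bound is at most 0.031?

Require exp(−2nε²) ≤ 0.031, i.e. 2nε² ≥ ln(1/0.031) = 3.473768.
So n ≥ 3.473768 / (2·0.151²) = 76.176.
The smallest integer n is 77.

77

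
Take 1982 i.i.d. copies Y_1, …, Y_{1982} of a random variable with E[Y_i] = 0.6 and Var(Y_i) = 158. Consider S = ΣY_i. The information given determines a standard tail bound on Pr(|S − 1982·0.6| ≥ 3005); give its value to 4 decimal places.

With mean and variance of each term known, Chebyshev's inequality bounds the deviation of the sum (or sample mean).
Var(S) = n·Var(Y_i) = 1982·158 = 313156.
Chebyshev: Pr(|S − 1982·0.6| ≥ 3005) ≤ Var(S)/3005² = 313156/9030025 = 0.0347.

0.0347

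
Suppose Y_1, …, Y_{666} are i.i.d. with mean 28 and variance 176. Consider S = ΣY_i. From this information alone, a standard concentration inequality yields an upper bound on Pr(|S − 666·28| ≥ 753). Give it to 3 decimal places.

With mean and variance of each term known, Chebyshev's inequality bounds the deviation of the sum (or sample mean).
Var(S) = n·Var(Y_i) = 666·176 = 117216.
Chebyshev: Pr(|S − 666·28| ≥ 753) ≤ Var(S)/753² = 117216/567009 = 0.2067.

0.207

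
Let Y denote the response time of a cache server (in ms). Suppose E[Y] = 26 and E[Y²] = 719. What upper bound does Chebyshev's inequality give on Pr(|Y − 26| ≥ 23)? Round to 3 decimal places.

0.081

Var(Y) = E[Y²] − (E[Y])² = 719 − 676 = 43.
Chebyshev's inequality: Pr(|Y − μ| ≥ t) ≤ Var(Y)/t² = 43/529 = 0.0813.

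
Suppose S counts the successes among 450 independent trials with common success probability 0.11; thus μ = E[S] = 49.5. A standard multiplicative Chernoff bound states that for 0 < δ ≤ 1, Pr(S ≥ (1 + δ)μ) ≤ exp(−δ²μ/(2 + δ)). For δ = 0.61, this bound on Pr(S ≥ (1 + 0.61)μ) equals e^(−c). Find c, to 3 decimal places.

7.057

c = δ²μ/(2 + δ) = 0.61²·49.5/(2 + 0.61) = 7.0571.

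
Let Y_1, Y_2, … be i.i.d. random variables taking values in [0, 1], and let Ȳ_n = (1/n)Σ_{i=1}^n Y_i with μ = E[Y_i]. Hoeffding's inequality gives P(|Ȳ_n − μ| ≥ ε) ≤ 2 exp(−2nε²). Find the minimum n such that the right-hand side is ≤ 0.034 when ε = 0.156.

84

Require 2·exp(−2nε²) ≤ 0.034, i.e. 2nε² ≥ ln(2/0.034) = 4.074542.
So n ≥ 4.074542 / (2·0.156²) = 83.714.
The smallest integer n is 84.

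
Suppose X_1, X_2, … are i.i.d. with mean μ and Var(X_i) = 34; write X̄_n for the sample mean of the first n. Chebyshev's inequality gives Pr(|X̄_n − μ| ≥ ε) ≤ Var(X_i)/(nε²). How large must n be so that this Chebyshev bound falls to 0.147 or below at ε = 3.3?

Require 34/(n·3.3²) ≤ 0.147, i.e. n ≥ 34/(0.147·3.3²) = 21.239.
The smallest integer n is 22.

22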